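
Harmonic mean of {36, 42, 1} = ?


Sum of reciprocals = 1/36 + 1/42 + 1/1 = 1.051587
HM = 3/1.051587 = 2.8528

HM = 2.8528


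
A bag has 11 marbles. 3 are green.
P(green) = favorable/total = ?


P = 3/11 = 0.2727

P = 0.2727


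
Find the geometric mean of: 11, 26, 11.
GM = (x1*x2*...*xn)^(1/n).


Product = 11 × 26 × 11 = 3146
GM = 3146^(1/3) = 14.6528

GM = 14.6528


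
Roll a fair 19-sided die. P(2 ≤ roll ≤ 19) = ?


Favorable outcomes (2 ≤ roll ≤ 19): 18
Total outcomes = 19
P = 18/19 = 0.9474

P = 0.9474


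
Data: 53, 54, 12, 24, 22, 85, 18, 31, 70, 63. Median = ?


Sorted: 12, 18, 22, 24, 31, 53, 54, 63, 70, 85
n = 10 (even)
Middle values: 31 and 53
Median = (31+53)/2 = 42.0000

Median = 42.0000


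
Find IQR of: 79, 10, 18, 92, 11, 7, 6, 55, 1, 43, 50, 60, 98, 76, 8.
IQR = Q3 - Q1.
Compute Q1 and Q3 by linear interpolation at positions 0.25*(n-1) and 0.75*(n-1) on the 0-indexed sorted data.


Sorted: 1, 6, 7, 8, 10, 11, 18, 43, 50, 55, 60, 76, 79, 92, 98
Q1 (25th %ile) = 9.0000
Q3 (75th %ile) = 68.0000
IQR = 68.0000 - 9.0000 = 59.0000

IQR = 59.0000


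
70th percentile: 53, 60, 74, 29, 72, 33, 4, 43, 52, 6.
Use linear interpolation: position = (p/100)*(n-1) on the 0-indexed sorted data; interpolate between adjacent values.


Sorted: 4, 6, 29, 33, 43, 52, 53, 60, 72, 74
n = 10
Index = 70/100 * 9 = 6.3000
Lower = data[6] = 53, Upper = data[7] = 60
P70 = 53 + 0.3000*(7) = 55.1000

P70 = 55.1000


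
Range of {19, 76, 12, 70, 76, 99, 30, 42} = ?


Max = 99, Min = 12
Range = 99 - 12 = 87

Range = 87


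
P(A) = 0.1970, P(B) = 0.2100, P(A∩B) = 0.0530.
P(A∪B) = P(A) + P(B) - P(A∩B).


P(A∪B) = 0.1970 + 0.2100 - 0.0530
= 0.4070 - 0.0530
= 0.3540

P(A∪B) = 0.3540


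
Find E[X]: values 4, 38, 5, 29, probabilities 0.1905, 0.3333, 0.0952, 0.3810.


E[X] = 4*0.1905 + 38*0.3333 + 5*0.0952 + 29*0.3810
= 0.7620 + 12.6654 + 0.4760 + 11.0490
= 24.9524

E[X] = 24.9524


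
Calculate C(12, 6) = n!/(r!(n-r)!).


C(12,6) = 12!/(6! × 6!)
= 479001600/(720 × 720)
= 924

C(12,6) = 924


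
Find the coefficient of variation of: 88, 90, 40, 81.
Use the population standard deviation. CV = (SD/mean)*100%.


Mean = 74.7500
SD = 20.3393
CV = (20.3393/74.7500)*100 = 27.2098%

CV = 27.2098%


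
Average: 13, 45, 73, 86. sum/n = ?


Sum = 13 + 45 + 73 + 86 = 217
n = 4
Mean = 217/4 = 54.2500

Mean = 54.2500


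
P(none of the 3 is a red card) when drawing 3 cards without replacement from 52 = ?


P(no red cards) = (26/52) × (25/51) × (24/50)
= 0.1176

P = 0.1176


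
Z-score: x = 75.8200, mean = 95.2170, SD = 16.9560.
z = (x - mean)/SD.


z = (75.8200 - 95.2170)/16.9560
= -19.3970/16.9560
= -1.1440

z = -1.1440


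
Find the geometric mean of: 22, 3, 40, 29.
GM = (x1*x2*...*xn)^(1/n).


Product = 22 × 3 × 40 × 29 = 76560
GM = 76560^(1/4) = 16.6341

GM = 16.6341


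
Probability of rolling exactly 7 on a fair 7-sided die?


Favorable outcomes (roll = 7): 1
Total outcomes = 7
P = 1/7 = 0.1429

P = 0.1429


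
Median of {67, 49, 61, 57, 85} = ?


Sorted: 49, 57, 61, 67, 85
n = 5 (odd)
Middle value = 61

Median = 61


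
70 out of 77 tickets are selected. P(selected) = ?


P = 70/77 = 0.9091

P = 0.9091


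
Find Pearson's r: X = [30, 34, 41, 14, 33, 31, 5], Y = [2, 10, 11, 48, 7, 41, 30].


Mean X = 26.8571, Mean Y = 21.2857
SD X = 11.703828, SD Y = 16.849877
Cov = -118.102041
r = -118.102041/(11.703828*16.849877) = -0.5989

r = -0.5989


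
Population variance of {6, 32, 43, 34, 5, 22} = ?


Mean = 23.6667
Squared deviations: 312.1111, 69.4444, 373.7778, 106.7778, 348.4444, 2.7778
Sum = 1213.3333
Variance = 1213.3333/6 = 202.2222

Variance = 202.2222


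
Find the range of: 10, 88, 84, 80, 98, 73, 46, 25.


Max = 98, Min = 10
Range = 98 - 10 = 88

Range = 88


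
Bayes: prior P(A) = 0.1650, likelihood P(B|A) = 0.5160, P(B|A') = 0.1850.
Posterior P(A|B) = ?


P(B) = P(B|A)*P(A) + P(B|A')*P(A')
= 0.5160*0.1650 + 0.1850*0.8350
= 0.085140 + 0.154475 = 0.239615
P(A|B) = 0.085140/0.239615 = 0.3553

P(A|B) = 0.3553


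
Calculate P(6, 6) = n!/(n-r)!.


P(6,6) = 6!/0!
= 720/1
= 720

P(6,6) = 720


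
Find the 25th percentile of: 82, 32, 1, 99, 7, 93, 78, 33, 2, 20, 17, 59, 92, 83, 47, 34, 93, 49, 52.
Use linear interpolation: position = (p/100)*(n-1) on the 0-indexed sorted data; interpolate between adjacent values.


Sorted: 1, 2, 7, 17, 20, 32, 33, 34, 47, 49, 52, 59, 78, 82, 83, 92, 93, 93, 99
n = 19
Index = 25/100 * 18 = 4.5000
Lower = data[4] = 20, Upper = data[5] = 32
P25 = 20 + 0.5000*(12) = 26.0000

P25 = 26.0000


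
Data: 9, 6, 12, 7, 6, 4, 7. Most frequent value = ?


Frequencies: 4:1, 6:2, 7:2, 9:1, 12:1
Max frequency = 2
Mode = 6, 7

Mode = 6, 7


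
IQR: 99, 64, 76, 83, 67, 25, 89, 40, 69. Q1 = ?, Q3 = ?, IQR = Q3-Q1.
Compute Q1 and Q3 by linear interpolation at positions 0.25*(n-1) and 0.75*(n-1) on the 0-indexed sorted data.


Sorted: 25, 40, 64, 67, 69, 76, 83, 89, 99
Q1 (25th %ile) = 64.0000
Q3 (75th %ile) = 83.0000
IQR = 83.0000 - 64.0000 = 19.0000

IQR = 19.0000


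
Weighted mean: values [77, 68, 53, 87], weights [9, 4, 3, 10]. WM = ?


Numerator = 77*9 + 68*4 + 53*3 + 87*10 = 1994
Denominator = 9 + 4 + 3 + 10 = 26
WM = 1994/26 = 76.6923

WM = 76.6923


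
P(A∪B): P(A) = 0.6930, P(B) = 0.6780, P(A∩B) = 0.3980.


P(A∪B) = 0.6930 + 0.6780 - 0.3980
= 1.3710 - 0.3980
= 0.9730

P(A∪B) = 0.9730


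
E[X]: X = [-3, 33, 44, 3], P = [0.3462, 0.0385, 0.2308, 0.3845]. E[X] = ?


E[X] = -3*0.3462 + 33*0.0385 + 44*0.2308 + 3*0.3845
= -1.0386 + 1.2705 + 10.1552 + 1.1535
= 11.5406

E[X] = 11.5406


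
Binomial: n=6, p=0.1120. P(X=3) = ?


C(6,3) = 20
p^3 = 0.001405
(1-p)^3 = 0.700227
P = 20 * 0.001405 * 0.700227 = 0.0197

P(X=3) = 0.0197


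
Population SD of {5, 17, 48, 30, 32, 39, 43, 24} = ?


Mean = 29.7500
Variance = 175.9375
SD = sqrt(175.9375) = 13.2641

SD = 13.2641


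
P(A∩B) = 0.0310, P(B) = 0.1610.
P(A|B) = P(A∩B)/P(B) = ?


P(A|B) = 0.0310/0.1610 = 0.1925

P(A|B) = 0.1925


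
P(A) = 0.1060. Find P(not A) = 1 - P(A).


P(not A) = 1 - 0.1060 = 0.8940

P(not A) = 0.8940


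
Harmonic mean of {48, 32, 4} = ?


Sum of reciprocals = 1/48 + 1/32 + 1/4 = 0.302083
HM = 3/0.302083 = 9.9310

HM = 9.9310


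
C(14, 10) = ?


C(14,10) = 14!/(10! × 4!)
= 87178291200/(3628800 × 24)
= 1001

C(14,10) = 1001


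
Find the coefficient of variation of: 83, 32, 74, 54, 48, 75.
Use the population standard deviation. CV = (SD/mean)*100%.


Mean = 61.0000
SD = 17.8326
CV = (17.8326/61.0000)*100 = 29.2337%

CV = 29.2337%


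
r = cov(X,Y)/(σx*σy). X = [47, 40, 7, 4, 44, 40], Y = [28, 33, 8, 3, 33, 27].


Mean X = 30.3333, Mean Y = 22.0000
SD X = 17.745109, SD Y = 11.972190
Cov = 205.333333
r = 205.333333/(17.745109*11.972190) = 0.9665

r = 0.9665


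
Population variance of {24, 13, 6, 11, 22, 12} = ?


Mean = 14.6667
Squared deviations: 87.1111, 2.7778, 75.1111, 13.4444, 53.7778, 7.1111
Sum = 239.3333
Variance = 239.3333/6 = 39.8889

Variance = 39.8889


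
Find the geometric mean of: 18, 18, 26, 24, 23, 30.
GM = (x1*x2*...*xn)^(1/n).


Product = 18 × 18 × 26 × 24 × 23 × 30 = 139501440
GM = 139501440^(1/6) = 22.7735

GM = 22.7735


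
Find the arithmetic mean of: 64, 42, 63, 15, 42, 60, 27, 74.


Sum = 64 + 42 + 63 + 15 + 42 + 60 + 27 + 74 = 387
n = 8
Mean = 387/8 = 48.3750

Mean = 48.3750


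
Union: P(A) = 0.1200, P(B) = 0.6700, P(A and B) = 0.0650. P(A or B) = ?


P(A∪B) = 0.1200 + 0.6700 - 0.0650
= 0.7900 - 0.0650
= 0.7250

P(A∪B) = 0.7250


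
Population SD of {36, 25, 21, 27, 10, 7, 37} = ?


Mean = 23.2857
Variance = 116.2041
SD = sqrt(116.2041) = 10.7798

SD = 10.7798


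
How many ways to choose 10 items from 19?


C(19,10) = 19!/(10! × 9!)
= 121645100408832000/(3628800 × 362880)
= 92378

C(19,10) = 92378


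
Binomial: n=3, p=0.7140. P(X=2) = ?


C(3,2) = 3
p^2 = 0.509796
(1-p)^1 = 0.286000
P = 3 * 0.509796 * 0.286000 = 0.4374

P(X=2) = 0.4374


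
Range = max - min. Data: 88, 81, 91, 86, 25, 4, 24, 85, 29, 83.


Max = 91, Min = 4
Range = 91 - 4 = 87

Range = 87


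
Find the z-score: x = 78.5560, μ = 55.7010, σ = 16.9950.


z = (78.5560 - 55.7010)/16.9950
= 22.8550/16.9950
= 1.3448

z = 1.3448


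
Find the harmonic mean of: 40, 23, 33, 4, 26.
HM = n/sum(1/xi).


Sum of reciprocals = 1/40 + 1/23 + 1/33 + 1/4 + 1/26 = 0.387243
HM = 5/0.387243 = 12.9118

HM = 12.9118


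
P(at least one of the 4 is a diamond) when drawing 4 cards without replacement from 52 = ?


P(at least one) = 1 - P(none)
P(none) = (39/52) × (38/51) × (37/50) × (36/49) = 0.303818
P(at least one) = 1 - 0.303818 = 0.6962

P = 0.6962


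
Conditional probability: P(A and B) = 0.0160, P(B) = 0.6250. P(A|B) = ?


P(A|B) = 0.0160/0.6250 = 0.0256

P(A|B) = 0.0256


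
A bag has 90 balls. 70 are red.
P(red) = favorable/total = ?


P = 70/90 = 0.7778

P = 0.7778


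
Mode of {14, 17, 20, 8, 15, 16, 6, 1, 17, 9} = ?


Frequencies: 1:1, 6:1, 8:1, 9:1, 14:1, 15:1, 16:1, 17:2, 20:1
Max frequency = 2
Mode = 17

Mode = 17


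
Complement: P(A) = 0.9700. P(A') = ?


P(not A) = 1 - 0.9700 = 0.0300

P(not A) = 0.0300


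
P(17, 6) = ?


P(17,6) = 17!/11!
= 355687428096000/39916800
= 8910720

P(17,6) = 8910720


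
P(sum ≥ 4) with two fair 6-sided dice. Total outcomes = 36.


Total outcomes = 6×6 = 36
Favorable (sum ≥ 4): 33
P = 33/36 = 0.9167

P = 0.9167


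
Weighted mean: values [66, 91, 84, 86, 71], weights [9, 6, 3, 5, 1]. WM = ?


Numerator = 66*9 + 91*6 + 84*3 + 86*5 + 71*1 = 1893
Denominator = 9 + 6 + 3 + 5 + 1 = 24
WM = 1893/24 = 78.8750

WM = 78.8750


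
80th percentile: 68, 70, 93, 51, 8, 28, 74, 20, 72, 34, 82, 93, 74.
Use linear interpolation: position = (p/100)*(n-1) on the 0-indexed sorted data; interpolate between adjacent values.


Sorted: 8, 20, 28, 34, 51, 68, 70, 72, 74, 74, 82, 93, 93
n = 13
Index = 80/100 * 12 = 9.6000
Lower = data[9] = 74, Upper = data[10] = 82
P80 = 74 + 0.6000*(8) = 78.8000

P80 = 78.8000


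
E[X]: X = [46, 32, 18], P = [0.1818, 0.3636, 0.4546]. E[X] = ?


E[X] = 46*0.1818 + 32*0.3636 + 18*0.4546
= 8.3628 + 11.6352 + 8.1828
= 28.1808

E[X] = 28.1808


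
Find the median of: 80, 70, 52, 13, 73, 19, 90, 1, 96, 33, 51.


Sorted: 1, 13, 19, 33, 51, 52, 70, 73, 80, 90, 96
n = 11 (odd)
Middle value = 52

Median = 52


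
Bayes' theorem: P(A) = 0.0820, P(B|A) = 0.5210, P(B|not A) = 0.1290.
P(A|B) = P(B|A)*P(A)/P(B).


P(B) = P(B|A)*P(A) + P(B|A')*P(A')
= 0.5210*0.0820 + 0.1290*0.9180
= 0.042722 + 0.118422 = 0.161144
P(A|B) = 0.042722/0.161144 = 0.2651

P(A|B) = 0.2651


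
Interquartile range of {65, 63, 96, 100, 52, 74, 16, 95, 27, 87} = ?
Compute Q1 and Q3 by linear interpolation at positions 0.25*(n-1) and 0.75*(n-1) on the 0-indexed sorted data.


Sorted: 16, 27, 52, 63, 65, 74, 87, 95, 96, 100
Q1 (25th %ile) = 54.7500
Q3 (75th %ile) = 93.0000
IQR = 93.0000 - 54.7500 = 38.2500

IQR = 38.2500


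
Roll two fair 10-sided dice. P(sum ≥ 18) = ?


Total outcomes = 10×10 = 100
Favorable (sum ≥ 18): 6
P = 6/100 = 0.0600

P = 0.0600


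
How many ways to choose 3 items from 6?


C(6,3) = 6!/(3! × 3!)
= 720/(6 × 6)
= 20

C(6,3) = 20


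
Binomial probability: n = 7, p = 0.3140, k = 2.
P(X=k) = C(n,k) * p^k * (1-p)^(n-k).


C(7,2) = 21
p^2 = 0.098596
(1-p)^5 = 0.151922
P = 21 * 0.098596 * 0.151922 = 0.3146

P(X=2) = 0.3146


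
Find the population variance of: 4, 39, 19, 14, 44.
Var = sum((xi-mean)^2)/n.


Mean = 24.0000
Squared deviations: 400.0000, 225.0000, 25.0000, 100.0000, 400.0000
Sum = 1150.0000
Variance = 1150.0000/5 = 230.0000

Variance = 230.0000


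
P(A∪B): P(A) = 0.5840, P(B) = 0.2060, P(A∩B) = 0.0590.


P(A∪B) = 0.5840 + 0.2060 - 0.0590
= 0.7900 - 0.0590
= 0.7310

P(A∪B) = 0.7310


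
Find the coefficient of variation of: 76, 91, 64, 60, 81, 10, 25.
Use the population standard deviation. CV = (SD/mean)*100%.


Mean = 58.1429
SD = 27.7099
CV = (27.7099/58.1429)*100 = 47.6582%

CV = 47.6582%


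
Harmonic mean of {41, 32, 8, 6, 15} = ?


Sum of reciprocals = 1/41 + 1/32 + 1/8 + 1/6 + 1/15 = 0.413974
HM = 5/0.413974 = 12.0781

HM = 12.0781


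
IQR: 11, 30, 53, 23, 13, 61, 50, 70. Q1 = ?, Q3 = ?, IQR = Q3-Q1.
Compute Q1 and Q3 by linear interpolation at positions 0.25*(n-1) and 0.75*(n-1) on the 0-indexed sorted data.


Sorted: 11, 13, 23, 30, 50, 53, 61, 70
Q1 (25th %ile) = 20.5000
Q3 (75th %ile) = 55.0000
IQR = 55.0000 - 20.5000 = 34.5000

IQR = 34.5000


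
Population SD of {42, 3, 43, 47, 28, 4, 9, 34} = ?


Mean = 26.2500
Variance = 294.4375
SD = sqrt(294.4375) = 17.1592

SD = 17.1592


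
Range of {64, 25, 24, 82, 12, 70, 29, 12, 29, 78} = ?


Max = 82, Min = 12
Range = 82 - 12 = 70

Range = 70


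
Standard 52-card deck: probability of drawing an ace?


4 aces in 52 cards
P = 4/52 = 0.0769

P = 0.0769


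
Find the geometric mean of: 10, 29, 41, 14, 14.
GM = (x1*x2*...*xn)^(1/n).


Product = 10 × 29 × 41 × 14 × 14 = 2330440
GM = 2330440^(1/5) = 18.7710

GM = 18.7710


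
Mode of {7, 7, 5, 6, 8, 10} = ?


Frequencies: 5:1, 6:1, 7:2, 8:1, 10:1
Max frequency = 2
Mode = 7

Mode = 7


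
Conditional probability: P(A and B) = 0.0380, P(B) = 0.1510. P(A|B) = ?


P(A|B) = 0.0380/0.1510 = 0.2517

P(A|B) = 0.2517


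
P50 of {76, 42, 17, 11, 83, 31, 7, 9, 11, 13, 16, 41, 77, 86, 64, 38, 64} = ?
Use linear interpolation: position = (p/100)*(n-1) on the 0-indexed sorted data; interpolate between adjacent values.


Sorted: 7, 9, 11, 11, 13, 16, 17, 31, 38, 41, 42, 64, 64, 76, 77, 83, 86
n = 17
Index = 50/100 * 16 = 8.0000
Lower = data[8] = 38, Upper = data[9] = 41
P50 = 38 + 0*(3) = 38.0000

P50 = 38.0000


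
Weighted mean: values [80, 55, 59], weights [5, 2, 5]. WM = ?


Numerator = 80*5 + 55*2 + 59*5 = 805
Denominator = 5 + 2 + 5 = 12
WM = 805/12 = 67.0833

WM = 67.0833


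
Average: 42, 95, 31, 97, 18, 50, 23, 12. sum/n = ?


Sum = 42 + 95 + 31 + 97 + 18 + 50 + 23 + 12 = 368
n = 8
Mean = 368/8 = 46.0000

Mean = 46.0000


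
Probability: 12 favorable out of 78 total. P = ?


P = 12/78 = 0.1538

P = 0.1538


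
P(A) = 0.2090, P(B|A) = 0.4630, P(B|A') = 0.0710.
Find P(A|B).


P(B) = P(B|A)*P(A) + P(B|A')*P(A')
= 0.4630*0.2090 + 0.0710*0.7910
= 0.096767 + 0.056161 = 0.152928
P(A|B) = 0.096767/0.152928 = 0.6328

P(A|B) = 0.6328


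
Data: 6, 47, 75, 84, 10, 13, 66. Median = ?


Sorted: 6, 10, 13, 47, 66, 75, 84
n = 7 (odd)
Middle value = 47

Median = 47


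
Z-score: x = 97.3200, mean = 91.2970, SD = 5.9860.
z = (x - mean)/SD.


z = (97.3200 - 91.2970)/5.9860
= 6.0230/5.9860
= 1.0062

z = 1.0062


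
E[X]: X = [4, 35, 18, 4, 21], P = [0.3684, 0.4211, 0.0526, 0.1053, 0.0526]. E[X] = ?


E[X] = 4*0.3684 + 35*0.4211 + 18*0.0526 + 4*0.1053 + 21*0.0526
= 1.4736 + 14.7385 + 0.9468 + 0.4212 + 1.1046
= 18.6847

E[X] = 18.6847


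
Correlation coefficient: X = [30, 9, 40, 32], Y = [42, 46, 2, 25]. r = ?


Mean X = 27.7500, Mean Y = 28.7500
SD X = 11.453711, SD Y = 17.340343
Cov = -159.312500
r = -159.312500/(11.453711*17.340343) = -0.8021

r = -0.8021


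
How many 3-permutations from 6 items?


P(6,3) = 6!/3!
= 720/6
= 120

P(6,3) = 120


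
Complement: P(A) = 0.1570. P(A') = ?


P(not A) = 1 - 0.1570 = 0.8430

P(not A) = 0.8430


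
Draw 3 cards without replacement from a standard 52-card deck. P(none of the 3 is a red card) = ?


P(no red cards) = (26/52) × (25/51) × (24/50)
= 0.1176

P = 0.1176


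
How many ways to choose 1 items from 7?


C(7,1) = 7!/(1! × 6!)
= 5040/(1 × 720)
= 7

C(7,1) = 7


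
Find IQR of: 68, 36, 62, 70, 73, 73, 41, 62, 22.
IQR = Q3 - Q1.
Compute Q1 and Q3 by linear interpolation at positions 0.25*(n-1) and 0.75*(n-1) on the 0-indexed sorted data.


Sorted: 22, 36, 41, 62, 62, 68, 70, 73, 73
Q1 (25th %ile) = 41.0000
Q3 (75th %ile) = 70.0000
IQR = 70.0000 - 41.0000 = 29.0000

IQR = 29.0000


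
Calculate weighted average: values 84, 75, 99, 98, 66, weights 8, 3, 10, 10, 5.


Numerator = 84*8 + 75*3 + 99*10 + 98*10 + 66*5 = 3197
Denominator = 8 + 3 + 10 + 10 + 5 = 36
WM = 3197/36 = 88.8056

WM = 88.8056


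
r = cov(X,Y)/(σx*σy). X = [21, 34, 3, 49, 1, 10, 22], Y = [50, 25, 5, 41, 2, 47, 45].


Mean X = 20.0000, Mean Y = 30.7143
SD X = 16.000000, SD Y = 18.767101
Cov = 155.142857
r = 155.142857/(16.000000*18.767101) = 0.5167

r = 0.5167


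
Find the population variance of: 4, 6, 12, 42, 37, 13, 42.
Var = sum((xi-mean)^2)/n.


Mean = 22.2857
Squared deviations: 334.3673, 265.2245, 105.7959, 388.6531, 216.5102, 86.2245, 388.6531
Sum = 1785.4286
Variance = 1785.4286/7 = 255.0612

Variance = 255.0612


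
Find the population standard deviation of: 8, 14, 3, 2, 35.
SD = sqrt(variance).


Mean = 12.4000
Variance = 145.8400
SD = sqrt(145.8400) = 12.0764

SD = 12.0764


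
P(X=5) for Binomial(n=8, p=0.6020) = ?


C(8,5) = 56
p^5 = 0.079065
(1-p)^3 = 0.063045
P = 56 * 0.079065 * 0.063045 = 0.2791

P(X=5) = 0.2791


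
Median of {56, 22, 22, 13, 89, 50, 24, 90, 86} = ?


Sorted: 13, 22, 22, 24, 50, 56, 86, 89, 90
n = 9 (odd)
Middle value = 50

Median = 50


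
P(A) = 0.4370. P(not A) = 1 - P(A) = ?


P(not A) = 1 - 0.4370 = 0.5630

P(not A) = 0.5630


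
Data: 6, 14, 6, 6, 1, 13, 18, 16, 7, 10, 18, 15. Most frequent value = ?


Frequencies: 1:1, 6:3, 7:1, 10:1, 13:1, 14:1, 15:1, 16:1, 18:2
Max frequency = 3
Mode = 6

Mode = 6


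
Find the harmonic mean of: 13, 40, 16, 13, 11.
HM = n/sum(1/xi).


Sum of reciprocals = 1/13 + 1/40 + 1/16 + 1/13 + 1/11 = 0.332255
HM = 5/0.332255 = 15.0487

HM = 15.0487


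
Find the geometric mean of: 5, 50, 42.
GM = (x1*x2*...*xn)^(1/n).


Product = 5 × 50 × 42 = 10500
GM = 10500^(1/3) = 21.8976

GM = 21.8976


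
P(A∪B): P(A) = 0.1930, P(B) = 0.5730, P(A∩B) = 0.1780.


P(A∪B) = 0.1930 + 0.5730 - 0.1780
= 0.7660 - 0.1780
= 0.5880

P(A∪B) = 0.5880


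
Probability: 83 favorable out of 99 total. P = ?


P = 83/99 = 0.8384

P = 0.8384


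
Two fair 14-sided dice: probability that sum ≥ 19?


Total outcomes = 14×14 = 196
Favorable (sum ≥ 19): 55
P = 55/196 = 0.2806

P = 0.2806


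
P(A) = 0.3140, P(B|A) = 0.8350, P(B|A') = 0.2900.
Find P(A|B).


P(B) = P(B|A)*P(A) + P(B|A')*P(A')
= 0.8350*0.3140 + 0.2900*0.6860
= 0.262190 + 0.198940 = 0.461130
P(A|B) = 0.262190/0.461130 = 0.5686

P(A|B) = 0.5686


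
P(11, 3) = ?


P(11,3) = 11!/8!
= 39916800/40320
= 990

P(11,3) = 990


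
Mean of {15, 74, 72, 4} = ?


Sum = 15 + 74 + 72 + 4 = 165
n = 4
Mean = 165/4 = 41.2500

Mean = 41.2500


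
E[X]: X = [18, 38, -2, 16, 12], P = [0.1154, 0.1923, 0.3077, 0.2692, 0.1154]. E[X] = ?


E[X] = 18*0.1154 + 38*0.1923 - 2*0.3077 + 16*0.2692 + 12*0.1154
= 2.0772 + 7.3074 - 0.6154 + 4.3072 + 1.3848
= 14.4612

E[X] = 14.4612


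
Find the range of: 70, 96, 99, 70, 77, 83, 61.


Max = 99, Min = 61
Range = 99 - 61 = 38

Range = 38


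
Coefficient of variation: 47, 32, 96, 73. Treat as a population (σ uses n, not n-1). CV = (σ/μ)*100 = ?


Mean = 62.0000
SD = 24.5051
CV = (24.5051/62.0000)*100 = 39.5244%

CV = 39.5244%


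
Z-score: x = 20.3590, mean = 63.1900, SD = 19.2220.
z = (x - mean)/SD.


z = (20.3590 - 63.1900)/19.2220
= -42.8310/19.2220
= -2.2282

z = -2.2282


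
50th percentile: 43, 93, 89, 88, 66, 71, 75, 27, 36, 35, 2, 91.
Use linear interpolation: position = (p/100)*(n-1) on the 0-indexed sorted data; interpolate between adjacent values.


Sorted: 2, 27, 35, 36, 43, 66, 71, 75, 88, 89, 91, 93
n = 12
Index = 50/100 * 11 = 5.5000
Lower = data[5] = 66, Upper = data[6] = 71
P50 = 66 + 0.5000*(5) = 68.5000

P50 = 68.5000


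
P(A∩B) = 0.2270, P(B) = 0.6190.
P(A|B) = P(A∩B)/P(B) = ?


P(A|B) = 0.2270/0.6190 = 0.3667

P(A|B) = 0.3667


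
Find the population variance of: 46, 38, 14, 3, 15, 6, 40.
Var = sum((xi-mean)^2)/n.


Mean = 23.1429
Squared deviations: 522.4490, 220.7347, 83.5918, 405.7347, 66.3061, 293.8776, 284.1633
Sum = 1876.8571
Variance = 1876.8571/7 = 268.1224

Variance = 268.1224


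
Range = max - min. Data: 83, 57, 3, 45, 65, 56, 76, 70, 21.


Max = 83, Min = 3
Range = 83 - 3 = 80

Range = 80


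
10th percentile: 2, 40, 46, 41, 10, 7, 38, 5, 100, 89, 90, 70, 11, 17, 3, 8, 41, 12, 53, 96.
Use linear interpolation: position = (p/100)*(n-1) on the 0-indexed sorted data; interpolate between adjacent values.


Sorted: 2, 3, 5, 7, 8, 10, 11, 12, 17, 38, 40, 41, 41, 46, 53, 70, 89, 90, 96, 100
n = 20
Index = 10/100 * 19 = 1.9000
Lower = data[1] = 3, Upper = data[2] = 5
P10 = 3 + 0.9000*(2) = 4.8000

P10 = 4.8000


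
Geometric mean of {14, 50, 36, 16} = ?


Product = 14 × 50 × 36 × 16 = 403200
GM = 403200^(1/4) = 25.1988

GM = 25.1988


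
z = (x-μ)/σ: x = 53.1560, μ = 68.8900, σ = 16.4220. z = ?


z = (53.1560 - 68.8900)/16.4220
= -15.7340/16.4220
= -0.9581

z = -0.9581


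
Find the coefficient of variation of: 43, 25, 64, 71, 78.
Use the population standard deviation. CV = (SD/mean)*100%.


Mean = 56.2000
SD = 19.5079
CV = (19.5079/56.2000)*100 = 34.7116%

CV = 34.7116%


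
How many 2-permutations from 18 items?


P(18,2) = 18!/16!
= 6402373705728000/20922789888000
= 306

P(18,2) = 306


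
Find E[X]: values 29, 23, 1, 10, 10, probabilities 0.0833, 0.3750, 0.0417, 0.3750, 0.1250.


E[X] = 29*0.0833 + 23*0.3750 + 1*0.0417 + 10*0.3750 + 10*0.1250
= 2.4157 + 8.6250 + 0.0417 + 3.7500 + 1.2500
= 16.0824

E[X] = 16.0824


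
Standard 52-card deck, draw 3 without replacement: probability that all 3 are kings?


P(all kings) = (4/52) × (3/51) × (2/50)
= 0.0002

P = 0.0002


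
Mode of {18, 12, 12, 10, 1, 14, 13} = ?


Frequencies: 1:1, 10:1, 12:2, 13:1, 14:1, 18:1
Max frequency = 2
Mode = 12

Mode = 12


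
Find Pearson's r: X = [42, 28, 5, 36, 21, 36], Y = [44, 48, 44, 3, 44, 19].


Mean X = 28.0000, Mean Y = 33.6667
SD X = 12.261049, SD Y = 16.739839
Cov = -88.000000
r = -88.000000/(12.261049*16.739839) = -0.4287

r = -0.4287


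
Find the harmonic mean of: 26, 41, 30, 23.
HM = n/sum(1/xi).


Sum of reciprocals = 1/26 + 1/41 + 1/30 + 1/23 = 0.139663
HM = 4/0.139663 = 28.6403

HM = 28.6403


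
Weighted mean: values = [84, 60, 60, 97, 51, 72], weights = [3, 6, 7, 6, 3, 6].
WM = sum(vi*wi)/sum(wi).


Numerator = 84*3 + 60*6 + 60*7 + 97*6 + 51*3 + 72*6 = 2199
Denominator = 3 + 6 + 7 + 6 + 3 + 6 = 31
WM = 2199/31 = 70.9355

WM = 70.9355


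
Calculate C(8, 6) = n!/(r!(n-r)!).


C(8,6) = 8!/(6! × 2!)
= 40320/(720 × 2)
= 28

C(8,6) = 28


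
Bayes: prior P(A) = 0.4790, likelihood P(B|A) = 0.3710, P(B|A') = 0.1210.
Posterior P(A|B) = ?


P(B) = P(B|A)*P(A) + P(B|A')*P(A')
= 0.3710*0.4790 + 0.1210*0.5210
= 0.177709 + 0.063041 = 0.240750
P(A|B) = 0.177709/0.240750 = 0.7381

P(A|B) = 0.7381


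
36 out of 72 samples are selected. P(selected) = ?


P = 36/72 = 0.5000

P = 0.5000


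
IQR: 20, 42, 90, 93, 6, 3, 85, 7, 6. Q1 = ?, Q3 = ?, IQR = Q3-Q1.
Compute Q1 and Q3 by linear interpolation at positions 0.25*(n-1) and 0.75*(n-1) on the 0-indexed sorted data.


Sorted: 3, 6, 6, 7, 20, 42, 85, 90, 93
Q1 (25th %ile) = 6.0000
Q3 (75th %ile) = 85.0000
IQR = 85.0000 - 6.0000 = 79.0000

IQR = 79.0000


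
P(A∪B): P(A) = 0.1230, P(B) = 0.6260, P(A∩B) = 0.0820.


P(A∪B) = 0.1230 + 0.6260 - 0.0820
= 0.7490 - 0.0820
= 0.6670

P(A∪B) = 0.6670


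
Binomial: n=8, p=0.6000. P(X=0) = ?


C(8,0) = 1
p^0 = 1.000000
(1-p)^8 = 0.000655
P = 1 * 1.000000 * 0.000655 = 0.0007

P(X=0) = 0.0007


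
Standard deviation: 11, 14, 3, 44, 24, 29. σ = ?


Mean = 20.8333
Variance = 179.1389
SD = sqrt(179.1389) = 13.3843

SD = 13.3843


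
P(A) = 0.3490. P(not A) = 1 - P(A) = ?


P(not A) = 1 - 0.3490 = 0.6510

P(not A) = 0.6510


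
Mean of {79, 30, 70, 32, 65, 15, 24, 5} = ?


Sum = 79 + 30 + 70 + 32 + 65 + 15 + 24 + 5 = 320
n = 8
Mean = 320/8 = 40.0000

Mean = 40.0000


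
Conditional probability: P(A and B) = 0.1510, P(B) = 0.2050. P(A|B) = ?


P(A|B) = 0.1510/0.2050 = 0.7366

P(A|B) = 0.7366


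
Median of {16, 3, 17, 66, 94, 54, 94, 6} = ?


Sorted: 3, 6, 16, 17, 54, 66, 94, 94
n = 8 (even)
Middle values: 17 and 54
Median = (17+54)/2 = 35.5000

Median = 35.5000


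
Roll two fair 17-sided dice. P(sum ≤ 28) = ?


Total outcomes = 17×17 = 289
Favorable (sum ≤ 28): 268
P = 268/289 = 0.9273

P = 0.9273


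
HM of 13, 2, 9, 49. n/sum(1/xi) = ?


Sum of reciprocals = 1/13 + 1/2 + 1/9 + 1/49 = 0.708442
HM = 4/0.708442 = 5.6462

HM = 5.6462


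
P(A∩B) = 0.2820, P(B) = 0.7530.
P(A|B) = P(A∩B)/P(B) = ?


P(A|B) = 0.2820/0.7530 = 0.3745

P(A|B) = 0.3745


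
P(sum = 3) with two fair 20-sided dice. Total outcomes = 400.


Total outcomes = 20×20 = 400
Favorable (sum = 3): 2
P = 2/400 = 0.0050

P = 0.0050


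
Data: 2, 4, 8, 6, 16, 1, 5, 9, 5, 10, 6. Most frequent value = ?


Frequencies: 1:1, 2:1, 4:1, 5:2, 6:2, 8:1, 9:1, 10:1, 16:1
Max frequency = 2
Mode = 5, 6

Mode = 5, 6


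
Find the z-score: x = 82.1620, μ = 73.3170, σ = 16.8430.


z = (82.1620 - 73.3170)/16.8430
= 8.8450/16.8430
= 0.5251

z = 0.5251


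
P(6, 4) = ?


P(6,4) = 6!/2!
= 720/2
= 360

P(6,4) = 360


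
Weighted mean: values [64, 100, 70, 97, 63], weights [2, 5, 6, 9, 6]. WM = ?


Numerator = 64*2 + 100*5 + 70*6 + 97*9 + 63*6 = 2299
Denominator = 2 + 5 + 6 + 9 + 6 = 28
WM = 2299/28 = 82.1071

WM = 82.1071


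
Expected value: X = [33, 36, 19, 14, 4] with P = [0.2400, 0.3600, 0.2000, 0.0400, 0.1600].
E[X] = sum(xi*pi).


E[X] = 33*0.2400 + 36*0.3600 + 19*0.2000 + 14*0.0400 + 4*0.1600
= 7.9200 + 12.9600 + 3.8000 + 0.5600 + 0.6400
= 25.8800

E[X] = 25.8800


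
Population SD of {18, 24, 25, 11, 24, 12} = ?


Mean = 19.0000
Variance = 33.3333
SD = sqrt(33.3333) = 5.7735

SD = 5.7735


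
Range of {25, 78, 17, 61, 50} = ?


Max = 78, Min = 17
Range = 78 - 17 = 61

Range = 61


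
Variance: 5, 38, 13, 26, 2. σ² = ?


Mean = 16.8000
Squared deviations: 139.2400, 449.4400, 14.4400, 84.6400, 219.0400
Sum = 906.8000
Variance = 906.8000/5 = 181.3600

Variance = 181.3600


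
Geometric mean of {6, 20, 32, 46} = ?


Product = 6 × 20 × 32 × 46 = 176640
GM = 176640^(1/4) = 20.5009

GM = 20.5009


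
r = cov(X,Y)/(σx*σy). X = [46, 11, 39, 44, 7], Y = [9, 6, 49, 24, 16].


Mean X = 29.4000, Mean Y = 20.8000
SD X = 16.859419, SD Y = 15.406492
Cov = 100.280000
r = 100.280000/(16.859419*15.406492) = 0.3861

r = 0.3861


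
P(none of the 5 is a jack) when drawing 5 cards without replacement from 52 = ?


P(no jacks) = (48/52) × (47/51) × (46/50) × (45/49) × (44/48)
= 0.6588

P = 0.6588


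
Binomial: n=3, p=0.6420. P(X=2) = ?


C(3,2) = 3
p^2 = 0.412164
(1-p)^1 = 0.358000
P = 3 * 0.412164 * 0.358000 = 0.4427

P(X=2) = 0.4427


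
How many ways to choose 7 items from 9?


C(9,7) = 9!/(7! × 2!)
= 362880/(5040 × 2)
= 36

C(9,7) = 36


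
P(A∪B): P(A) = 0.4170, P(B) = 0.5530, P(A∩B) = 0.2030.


P(A∪B) = 0.4170 + 0.5530 - 0.2030
= 0.9700 - 0.2030
= 0.7670

P(A∪B) = 0.7670


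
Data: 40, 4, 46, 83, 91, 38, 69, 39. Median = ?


Sorted: 4, 38, 39, 40, 46, 69, 83, 91
n = 8 (even)
Middle values: 40 and 46
Median = (40+46)/2 = 43.0000

Median = 43.0000


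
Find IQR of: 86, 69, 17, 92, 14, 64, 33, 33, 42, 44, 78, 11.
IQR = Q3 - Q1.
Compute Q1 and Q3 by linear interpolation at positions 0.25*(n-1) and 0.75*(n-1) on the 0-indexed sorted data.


Sorted: 11, 14, 17, 33, 33, 42, 44, 64, 69, 78, 86, 92
Q1 (25th %ile) = 29.0000
Q3 (75th %ile) = 71.2500
IQR = 71.2500 - 29.0000 = 42.2500

IQR = 42.2500


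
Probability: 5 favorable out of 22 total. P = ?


P = 5/22 = 0.2273

P = 0.2273


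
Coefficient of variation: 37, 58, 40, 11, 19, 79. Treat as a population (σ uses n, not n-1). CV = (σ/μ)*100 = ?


Mean = 40.6667
SD = 22.8522
CV = (22.8522/40.6667)*100 = 56.1939%

CV = 56.1939%


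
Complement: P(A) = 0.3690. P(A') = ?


P(not A) = 1 - 0.3690 = 0.6310

P(not A) = 0.6310


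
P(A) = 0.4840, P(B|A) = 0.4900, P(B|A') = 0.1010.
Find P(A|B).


P(B) = P(B|A)*P(A) + P(B|A')*P(A')
= 0.4900*0.4840 + 0.1010*0.5160
= 0.237160 + 0.052116 = 0.289276
P(A|B) = 0.237160/0.289276 = 0.8198

P(A|B) = 0.8198


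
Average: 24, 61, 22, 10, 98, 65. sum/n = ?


Sum = 24 + 61 + 22 + 10 + 98 + 65 = 280
n = 6
Mean = 280/6 = 46.6667

Mean = 46.6667


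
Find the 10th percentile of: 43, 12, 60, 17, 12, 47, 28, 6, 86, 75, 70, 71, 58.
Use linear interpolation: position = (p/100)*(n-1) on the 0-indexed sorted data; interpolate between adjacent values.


Sorted: 6, 12, 12, 17, 28, 43, 47, 58, 60, 70, 71, 75, 86
n = 13
Index = 10/100 * 12 = 1.2000
Lower = data[1] = 12, Upper = data[2] = 12
P10 = 12 + 0.2000*(0) = 12.0000

P10 = 12.0000


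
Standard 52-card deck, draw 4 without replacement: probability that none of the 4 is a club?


P(no clubs) = (39/52) × (38/51) × (37/50) × (36/49)
= 0.3038

P = 0.3038


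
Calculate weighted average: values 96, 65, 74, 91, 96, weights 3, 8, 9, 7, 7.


Numerator = 96*3 + 65*8 + 74*9 + 91*7 + 96*7 = 2783
Denominator = 3 + 8 + 9 + 7 + 7 = 34
WM = 2783/34 = 81.8529

WM = 81.8529


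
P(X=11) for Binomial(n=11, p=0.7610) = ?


C(11,11) = 1
p^11 = 0.049571
(1-p)^0 = 1.000000
P = 1 * 0.049571 * 1.000000 = 0.0496

P(X=11) = 0.0496


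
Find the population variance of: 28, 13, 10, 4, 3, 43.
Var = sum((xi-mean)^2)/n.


Mean = 16.8333
Squared deviations: 124.6944, 14.6944, 46.6944, 164.6944, 191.3611, 684.6944
Sum = 1226.8333
Variance = 1226.8333/6 = 204.4722

Variance = 204.4722


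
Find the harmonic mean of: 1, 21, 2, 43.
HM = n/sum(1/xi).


Sum of reciprocals = 1/1 + 1/21 + 1/2 + 1/43 = 1.570875
HM = 4/1.570875 = 2.5464

HM = 2.5464


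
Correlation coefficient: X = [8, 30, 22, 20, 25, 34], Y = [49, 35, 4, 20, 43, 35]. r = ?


Mean X = 23.1667, Mean Y = 31.0000
SD X = 8.254628, SD Y = 15.000000
Cov = -19.000000
r = -19.000000/(8.254628*15.000000) = -0.1534

r = -0.1534


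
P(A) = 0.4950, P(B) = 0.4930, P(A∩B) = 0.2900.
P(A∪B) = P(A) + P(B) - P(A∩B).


P(A∪B) = 0.4950 + 0.4930 - 0.2900
= 0.9880 - 0.2900
= 0.6980

P(A∪B) = 0.6980


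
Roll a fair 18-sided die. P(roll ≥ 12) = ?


Favorable outcomes (roll ≥ 12): 7
Total outcomes = 18
P = 7/18 = 0.3889

P = 0.3889


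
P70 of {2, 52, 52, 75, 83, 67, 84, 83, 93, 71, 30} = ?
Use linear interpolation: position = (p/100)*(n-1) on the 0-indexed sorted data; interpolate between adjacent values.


Sorted: 2, 30, 52, 52, 67, 71, 75, 83, 83, 84, 93
n = 11
Index = 70/100 * 10 = 7.0000
Lower = data[7] = 83, Upper = data[8] = 83
P70 = 83 + 0*(0) = 83.0000

P70 = 83.0000


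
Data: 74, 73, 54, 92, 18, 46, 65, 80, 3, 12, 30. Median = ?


Sorted: 3, 12, 18, 30, 46, 54, 65, 73, 74, 80, 92
n = 11 (odd)
Middle value = 54

Median = 54


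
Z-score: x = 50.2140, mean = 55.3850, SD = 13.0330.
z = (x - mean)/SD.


z = (50.2140 - 55.3850)/13.0330
= -5.1710/13.0330
= -0.3968

z = -0.3968


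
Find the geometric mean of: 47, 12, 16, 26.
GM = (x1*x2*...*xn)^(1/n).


Product = 47 × 12 × 16 × 26 = 234624
GM = 234624^(1/4) = 22.0086

GM = 22.0086


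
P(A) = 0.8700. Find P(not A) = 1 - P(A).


P(not A) = 1 - 0.8700 = 0.1300

P(not A) = 0.1300


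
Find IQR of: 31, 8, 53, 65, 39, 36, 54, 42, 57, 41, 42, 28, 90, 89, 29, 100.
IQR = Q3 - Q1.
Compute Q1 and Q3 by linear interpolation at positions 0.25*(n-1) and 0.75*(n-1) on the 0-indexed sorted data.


Sorted: 8, 28, 29, 31, 36, 39, 41, 42, 42, 53, 54, 57, 65, 89, 90, 100
Q1 (25th %ile) = 34.7500
Q3 (75th %ile) = 59.0000
IQR = 59.0000 - 34.7500 = 24.2500

IQR = 24.2500


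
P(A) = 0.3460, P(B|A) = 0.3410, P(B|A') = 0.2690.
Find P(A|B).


P(B) = P(B|A)*P(A) + P(B|A')*P(A')
= 0.3410*0.3460 + 0.2690*0.6540
= 0.117986 + 0.175926 = 0.293912
P(A|B) = 0.117986/0.293912 = 0.4014

P(A|B) = 0.4014


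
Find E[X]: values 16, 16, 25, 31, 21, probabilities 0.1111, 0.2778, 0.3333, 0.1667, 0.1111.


E[X] = 16*0.1111 + 16*0.2778 + 25*0.3333 + 31*0.1667 + 21*0.1111
= 1.7776 + 4.4448 + 8.3325 + 5.1677 + 2.3331
= 22.0557

E[X] = 22.0557


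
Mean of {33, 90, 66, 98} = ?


Sum = 33 + 90 + 66 + 98 = 287
n = 4
Mean = 287/4 = 71.7500

Mean = 71.7500


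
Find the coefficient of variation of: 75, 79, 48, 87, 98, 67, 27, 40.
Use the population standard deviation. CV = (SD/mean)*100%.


Mean = 65.1250
SD = 22.9969
CV = (22.9969/65.1250)*100 = 35.3120%

CV = 35.3120%


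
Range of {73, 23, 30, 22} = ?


Max = 73, Min = 22
Range = 73 - 22 = 51

Range = 51


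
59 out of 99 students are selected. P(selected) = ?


P = 59/99 = 0.5960

P = 0.5960


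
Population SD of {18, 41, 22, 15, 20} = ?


Mean = 23.2000
Variance = 84.5600
SD = sqrt(84.5600) = 9.1957

SD = 9.1957


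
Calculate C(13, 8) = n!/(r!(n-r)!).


C(13,8) = 13!/(8! × 5!)
= 6227020800/(40320 × 120)
= 1287

C(13,8) = 1287


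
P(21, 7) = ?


P(21,7) = 21!/14!
= 51090942171709440000/87178291200
= 586051200

P(21,7) = 586051200


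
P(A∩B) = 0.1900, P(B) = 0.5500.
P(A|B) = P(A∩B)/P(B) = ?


P(A|B) = 0.1900/0.5500 = 0.3455

P(A|B) = 0.3455


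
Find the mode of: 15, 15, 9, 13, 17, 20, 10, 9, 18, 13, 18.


Frequencies: 9:2, 10:1, 13:2, 15:2, 17:1, 18:2, 20:1
Max frequency = 2
Mode = 9, 13, 15, 18

Mode = 9, 13, 15, 18


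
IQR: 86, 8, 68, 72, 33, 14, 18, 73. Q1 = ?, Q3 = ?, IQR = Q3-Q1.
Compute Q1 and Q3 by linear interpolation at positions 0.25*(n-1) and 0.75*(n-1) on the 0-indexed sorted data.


Sorted: 8, 14, 18, 33, 68, 72, 73, 86
Q1 (25th %ile) = 17.0000
Q3 (75th %ile) = 72.2500
IQR = 72.2500 - 17.0000 = 55.2500

IQR = 55.2500


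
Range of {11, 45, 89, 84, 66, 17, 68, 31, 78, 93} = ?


Max = 93, Min = 11
Range = 93 - 11 = 82

Range = 82


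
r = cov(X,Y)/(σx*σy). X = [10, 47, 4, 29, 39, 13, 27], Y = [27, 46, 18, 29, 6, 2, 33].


Mean X = 24.1429, Mean Y = 23.0000
SD X = 14.662182, SD Y = 14.322809
Cov = 87.000000
r = 87.000000/(14.662182*14.322809) = 0.4143

r = 0.4143


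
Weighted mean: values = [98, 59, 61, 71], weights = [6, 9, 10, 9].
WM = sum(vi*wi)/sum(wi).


Numerator = 98*6 + 59*9 + 61*10 + 71*9 = 2368
Denominator = 6 + 9 + 10 + 9 = 34
WM = 2368/34 = 69.6471

WM = 69.6471


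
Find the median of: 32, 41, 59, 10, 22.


Sorted: 10, 22, 32, 41, 59
n = 5 (odd)
Middle value = 32

Median = 32


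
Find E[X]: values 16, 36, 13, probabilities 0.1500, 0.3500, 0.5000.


E[X] = 16*0.1500 + 36*0.3500 + 13*0.5000
= 2.4000 + 12.6000 + 6.5000
= 21.5000

E[X] = 21.5000


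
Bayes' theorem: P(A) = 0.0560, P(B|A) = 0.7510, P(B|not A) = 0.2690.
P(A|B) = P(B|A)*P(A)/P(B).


P(B) = P(B|A)*P(A) + P(B|A')*P(A')
= 0.7510*0.0560 + 0.2690*0.9440
= 0.042056 + 0.253936 = 0.295992
P(A|B) = 0.042056/0.295992 = 0.1421

P(A|B) = 0.1421


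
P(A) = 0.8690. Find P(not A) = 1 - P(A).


P(not A) = 1 - 0.8690 = 0.1310

P(not A) = 0.1310


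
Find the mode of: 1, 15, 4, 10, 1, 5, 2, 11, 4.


Frequencies: 1:2, 2:1, 4:2, 5:1, 10:1, 11:1, 15:1
Max frequency = 2
Mode = 1, 4

Mode = 1, 4


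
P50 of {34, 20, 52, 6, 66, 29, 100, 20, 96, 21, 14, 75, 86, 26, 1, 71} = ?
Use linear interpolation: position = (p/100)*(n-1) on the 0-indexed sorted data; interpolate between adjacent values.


Sorted: 1, 6, 14, 20, 20, 21, 26, 29, 34, 52, 66, 71, 75, 86, 96, 100
n = 16
Index = 50/100 * 15 = 7.5000
Lower = data[7] = 29, Upper = data[8] = 34
P50 = 29 + 0.5000*(5) = 31.5000

P50 = 31.5000


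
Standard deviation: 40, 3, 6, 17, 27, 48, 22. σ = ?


Mean = 23.2857
Variance = 236.4898
SD = sqrt(236.4898) = 15.3782

SD = 15.3782


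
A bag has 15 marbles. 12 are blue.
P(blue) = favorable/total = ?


P = 12/15 = 0.8000

P = 0.8000


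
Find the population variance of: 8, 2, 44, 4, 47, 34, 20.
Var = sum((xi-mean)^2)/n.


Mean = 22.7143
Squared deviations: 216.5102, 429.0816, 453.0816, 350.2245, 589.7959, 127.3673, 7.3673
Sum = 2173.4286
Variance = 2173.4286/7 = 310.4898

Variance = 310.4898


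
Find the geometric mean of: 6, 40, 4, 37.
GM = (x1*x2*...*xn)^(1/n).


Product = 6 × 40 × 4 × 37 = 35520
GM = 35520^(1/4) = 13.7283

GM = 13.7283


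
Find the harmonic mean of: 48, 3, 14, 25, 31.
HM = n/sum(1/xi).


Sum of reciprocals = 1/48 + 1/3 + 1/14 + 1/25 + 1/31 = 0.497853
HM = 5/0.497853 = 10.0431

HM = 10.0431


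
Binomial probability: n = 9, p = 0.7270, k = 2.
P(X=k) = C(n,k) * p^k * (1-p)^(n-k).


C(9,2) = 36
p^2 = 0.528529
(1-p)^7 = 0.000113
P = 36 * 0.528529 * 0.000113 = 0.0022

P(X=2) = 0.0022


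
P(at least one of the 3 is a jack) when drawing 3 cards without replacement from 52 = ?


P(at least one) = 1 - P(none)
P(none) = (48/52) × (47/51) × (46/50) = 0.782624
P(at least one) = 1 - 0.782624 = 0.2174

P = 0.2174


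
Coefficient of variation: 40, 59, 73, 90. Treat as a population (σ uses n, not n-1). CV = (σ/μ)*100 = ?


Mean = 65.5000
SD = 18.3644
CV = (18.3644/65.5000)*100 = 28.0372%

CV = 28.0372%


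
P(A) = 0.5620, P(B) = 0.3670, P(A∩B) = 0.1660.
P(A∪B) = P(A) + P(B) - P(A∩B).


P(A∪B) = 0.5620 + 0.3670 - 0.1660
= 0.9290 - 0.1660
= 0.7630

P(A∪B) = 0.7630


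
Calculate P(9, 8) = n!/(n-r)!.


P(9,8) = 9!/1!
= 362880/1
= 362880

P(9,8) = 362880


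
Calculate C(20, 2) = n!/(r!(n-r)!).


C(20,2) = 20!/(2! × 18!)
= 2432902008176640000/(2 × 6402373705728000)
= 190

C(20,2) = 190


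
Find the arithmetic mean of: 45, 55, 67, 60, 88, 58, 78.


Sum = 45 + 55 + 67 + 60 + 88 + 58 + 78 = 451
n = 7
Mean = 451/7 = 64.4286

Mean = 64.4286


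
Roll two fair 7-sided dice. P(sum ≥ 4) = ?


Total outcomes = 7×7 = 49
Favorable (sum ≥ 4): 46
P = 46/49 = 0.9388

P = 0.9388


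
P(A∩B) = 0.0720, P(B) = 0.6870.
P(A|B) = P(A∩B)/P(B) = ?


P(A|B) = 0.0720/0.6870 = 0.1048

P(A|B) = 0.1048


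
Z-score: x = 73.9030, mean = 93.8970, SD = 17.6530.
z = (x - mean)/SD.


z = (73.9030 - 93.8970)/17.6530
= -19.9940/17.6530
= -1.1326

z = -1.1326


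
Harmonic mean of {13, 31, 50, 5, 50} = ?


Sum of reciprocals = 1/13 + 1/31 + 1/50 + 1/5 + 1/50 = 0.349181
HM = 5/0.349181 = 14.3192

HM = 14.3192


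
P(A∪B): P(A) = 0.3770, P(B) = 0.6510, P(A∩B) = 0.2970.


P(A∪B) = 0.3770 + 0.6510 - 0.2970
= 1.0280 - 0.2970
= 0.7310

P(A∪B) = 0.7310


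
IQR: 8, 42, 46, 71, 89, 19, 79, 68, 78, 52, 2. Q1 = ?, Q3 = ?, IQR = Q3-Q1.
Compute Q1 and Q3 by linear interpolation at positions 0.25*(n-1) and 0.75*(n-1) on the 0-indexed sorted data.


Sorted: 2, 8, 19, 42, 46, 52, 68, 71, 78, 79, 89
Q1 (25th %ile) = 30.5000
Q3 (75th %ile) = 74.5000
IQR = 74.5000 - 30.5000 = 44.0000

IQR = 44.0000


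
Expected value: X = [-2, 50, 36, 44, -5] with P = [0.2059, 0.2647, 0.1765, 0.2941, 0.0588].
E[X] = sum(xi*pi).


E[X] = -2*0.2059 + 50*0.2647 + 36*0.1765 + 44*0.2941 - 5*0.0588
= -0.4118 + 13.2350 + 6.3540 + 12.9404 - 0.2940
= 31.8236

E[X] = 31.8236


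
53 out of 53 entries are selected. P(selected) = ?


P = 53/53 = 1.0000

P = 1.0000


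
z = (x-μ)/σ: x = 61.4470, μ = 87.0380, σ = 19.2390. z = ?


z = (61.4470 - 87.0380)/19.2390
= -25.5910/19.2390
= -1.3302

z = -1.3302


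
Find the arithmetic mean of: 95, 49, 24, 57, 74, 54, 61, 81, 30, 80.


Sum = 95 + 49 + 24 + 57 + 74 + 54 + 61 + 81 + 30 + 80 = 605
n = 10
Mean = 605/10 = 60.5000

Mean = 60.5000
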